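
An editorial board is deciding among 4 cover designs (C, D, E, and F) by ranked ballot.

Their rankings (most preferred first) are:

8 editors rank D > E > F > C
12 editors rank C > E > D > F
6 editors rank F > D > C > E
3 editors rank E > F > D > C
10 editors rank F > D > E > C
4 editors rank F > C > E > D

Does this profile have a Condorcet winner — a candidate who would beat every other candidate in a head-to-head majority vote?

Head-to-head results (43 voters total):
C vs D: D wins 27–16.
C vs E: C wins 22–21.
C vs F: F wins 31–12.
D vs E: D wins 24–19.
D vs F: F wins 23–20.
E vs F: E wins 23–20.
No candidate beats all others: C beats E beats F beats C, a majority cycle.

No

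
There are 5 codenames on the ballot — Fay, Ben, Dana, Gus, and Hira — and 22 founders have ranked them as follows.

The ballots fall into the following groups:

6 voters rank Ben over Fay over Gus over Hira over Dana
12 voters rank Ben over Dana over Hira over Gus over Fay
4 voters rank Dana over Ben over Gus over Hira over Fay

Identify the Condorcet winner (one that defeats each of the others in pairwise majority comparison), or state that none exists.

Ben

Head-to-head results (22 voters total):
Fay vs Ben: Ben wins 22–0.
Fay vs Dana: Dana wins 16–6.
Fay vs Gus: Gus wins 16–6.
Fay vs Hira: Hira wins 16–6.
Ben vs Dana: Ben wins 18–4.
Ben vs Gus: Ben wins 22–0.
Ben vs Hira: Ben wins 22–0.
Dana vs Gus: Dana wins 16–6.
Dana vs Hira: Dana wins 16–6.
Gus vs Hira: Hira wins 12–10.
Ben beats each rival — Fay (22–0), Dana (18–4), Gus (22–0), Hira (22–0) — so Ben is the Condorcet winner.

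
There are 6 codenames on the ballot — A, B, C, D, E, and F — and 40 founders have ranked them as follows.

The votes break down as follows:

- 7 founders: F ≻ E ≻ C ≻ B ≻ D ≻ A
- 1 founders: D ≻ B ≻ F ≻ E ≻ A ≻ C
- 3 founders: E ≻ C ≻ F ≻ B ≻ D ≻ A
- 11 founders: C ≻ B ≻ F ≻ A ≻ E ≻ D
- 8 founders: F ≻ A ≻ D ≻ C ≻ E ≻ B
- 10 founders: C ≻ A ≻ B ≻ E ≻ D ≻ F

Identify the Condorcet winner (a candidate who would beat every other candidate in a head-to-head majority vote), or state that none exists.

Head-to-head results (40 voters total):
A vs B: B wins 22–18.
A vs C: C wins 31–9.
A vs D: A wins 29–11.
A vs E: A wins 29–11.
A vs F: F wins 30–10.
B vs C: C wins 39–1.
B vs D: B wins 31–9.
B vs E: B wins 22–18.
B vs F: B wins 22–18.
C vs D: C wins 31–9.
C vs E: C wins 29–11.
C vs F: C wins 24–16.
D vs E: E wins 31–9.
D vs F: F wins 29–11.
E vs F: F wins 27–13.
C beats each rival — A (31–9), B (39–1), D (31–9), E (29–11), F (24–16) — so C is the Condorcet winner.

C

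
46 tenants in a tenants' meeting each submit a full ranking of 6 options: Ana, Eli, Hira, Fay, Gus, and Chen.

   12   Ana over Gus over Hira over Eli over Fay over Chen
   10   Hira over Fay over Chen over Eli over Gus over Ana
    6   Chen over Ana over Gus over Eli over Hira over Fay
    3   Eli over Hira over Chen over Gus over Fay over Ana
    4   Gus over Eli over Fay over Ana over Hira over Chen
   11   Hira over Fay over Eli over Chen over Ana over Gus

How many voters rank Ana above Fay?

Ballots ranking Ana above Fay: 12+6 = 18.
Ballots ranking Fay above Ana: 10+3+4+11 = 28.
So 18 of 46 voters prefer Ana to Fay.

18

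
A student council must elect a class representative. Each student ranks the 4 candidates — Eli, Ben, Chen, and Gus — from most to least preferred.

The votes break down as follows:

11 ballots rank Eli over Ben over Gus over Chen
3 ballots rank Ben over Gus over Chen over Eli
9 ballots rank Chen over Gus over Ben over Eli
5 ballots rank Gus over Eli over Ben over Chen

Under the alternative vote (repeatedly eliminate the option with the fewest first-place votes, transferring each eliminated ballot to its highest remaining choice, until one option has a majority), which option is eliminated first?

Round 1: Eli 11, Chen 9, Gus 5, Ben 3. Ben has the fewest and is eliminated.
Round 2: Eli 11, Chen 9, Gus 8. Gus has the fewest and is eliminated.
Round 3: Eli 16, Chen 12. Eli has a majority.

Ben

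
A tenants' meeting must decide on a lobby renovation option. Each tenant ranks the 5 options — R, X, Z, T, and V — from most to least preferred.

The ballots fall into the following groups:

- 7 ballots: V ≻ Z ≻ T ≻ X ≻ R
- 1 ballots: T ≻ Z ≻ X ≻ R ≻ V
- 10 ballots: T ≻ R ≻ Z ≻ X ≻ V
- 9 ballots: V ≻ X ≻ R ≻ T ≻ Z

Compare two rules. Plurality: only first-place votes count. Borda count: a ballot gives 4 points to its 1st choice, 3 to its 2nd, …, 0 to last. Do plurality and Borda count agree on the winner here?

No

Plurality first-place counts: R 0, X 0, Z 0, T 11, V 16 → V.
Borda totals: R 49, X 46, Z 44, T 67, V 64 → T.
The two rules disagree: plurality picks V, Borda picks T.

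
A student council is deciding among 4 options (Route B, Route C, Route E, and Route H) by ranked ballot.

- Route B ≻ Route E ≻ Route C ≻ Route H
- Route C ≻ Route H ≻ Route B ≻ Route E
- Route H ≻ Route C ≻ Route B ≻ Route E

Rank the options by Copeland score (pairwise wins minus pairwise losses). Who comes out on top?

Route C

Pairwise results:
  Route B vs Route C: Route C wins 2–1.
  Route B vs Route E: Route B wins 3–0.
  Route B vs Route H: Route H wins 2–1.
  Route C vs Route E: Route C wins 2–1.
  Route C vs Route H: Route C wins 2–1.
  Route E vs Route H: Route H wins 2–1.
Copeland scores (wins − losses):
  Route B: 1 − 2 = -1
  Route C: 3 − 0 = 3
  Route E: 0 − 3 = -3
  Route H: 2 − 1 = 1
Route C has the best Copeland score.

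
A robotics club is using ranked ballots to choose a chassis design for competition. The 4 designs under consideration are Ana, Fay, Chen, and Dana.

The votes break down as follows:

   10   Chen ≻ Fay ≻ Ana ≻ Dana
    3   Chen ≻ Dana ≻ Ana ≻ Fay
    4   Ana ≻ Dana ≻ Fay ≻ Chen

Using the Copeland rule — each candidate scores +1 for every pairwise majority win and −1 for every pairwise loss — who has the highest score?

Pairwise results:
  Ana vs Fay: Fay wins 10–7.
  Ana vs Chen: Chen wins 13–4.
  Ana vs Dana: Ana wins 14–3.
  Fay vs Chen: Chen wins 13–4.
  Fay vs Dana: Fay wins 10–7.
  Chen vs Dana: Chen wins 13–4.
Copeland scores (wins − losses):
  Ana: 1 − 2 = -1
  Fay: 2 − 1 = 1
  Chen: 3 − 0 = 3
  Dana: 0 − 3 = -3
Chen has the best Copeland score.

Chen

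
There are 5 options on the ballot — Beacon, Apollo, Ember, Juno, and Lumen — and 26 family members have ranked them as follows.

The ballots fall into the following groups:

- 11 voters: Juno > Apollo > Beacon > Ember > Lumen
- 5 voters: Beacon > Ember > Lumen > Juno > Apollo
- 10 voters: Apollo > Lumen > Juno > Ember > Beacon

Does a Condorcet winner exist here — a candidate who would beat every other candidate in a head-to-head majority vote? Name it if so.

Head-to-head results (26 voters total):
Beacon vs Apollo: Apollo wins 21–5.
Beacon vs Ember: Beacon wins 16–10.
Beacon vs Juno: Juno wins 21–5.
Beacon vs Lumen: Beacon wins 16–10.
Apollo vs Ember: Apollo wins 21–5.
Apollo vs Juno: Juno wins 16–10.
Apollo vs Lumen: Apollo wins 21–5.
Ember vs Juno: Juno wins 21–5.
Ember vs Lumen: Ember wins 16–10.
Juno vs Lumen: Lumen wins 15–11.
No candidate beats all others: Beacon beats Lumen beats Juno beats Beacon, a majority cycle.

None — there is no Condorcet winner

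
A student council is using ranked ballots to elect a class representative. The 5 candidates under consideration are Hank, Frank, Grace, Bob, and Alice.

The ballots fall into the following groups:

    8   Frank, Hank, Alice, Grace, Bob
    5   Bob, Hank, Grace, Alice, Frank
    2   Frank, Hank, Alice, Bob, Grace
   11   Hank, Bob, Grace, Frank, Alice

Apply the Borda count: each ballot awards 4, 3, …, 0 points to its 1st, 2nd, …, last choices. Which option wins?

Borda scores:
  Hank: 8·3 + 5·3 + 2·3 + 11·4 = 89
  Frank: 8·4 + 5·0 + 2·4 + 11·1 = 51
  Grace: 8·1 + 5·2 + 2·0 + 11·2 = 40
  Bob: 8·0 + 5·4 + 2·1 + 11·3 = 55
  Alice: 8·2 + 5·1 + 2·2 + 11·0 = 25
Hank has the highest total.

Hank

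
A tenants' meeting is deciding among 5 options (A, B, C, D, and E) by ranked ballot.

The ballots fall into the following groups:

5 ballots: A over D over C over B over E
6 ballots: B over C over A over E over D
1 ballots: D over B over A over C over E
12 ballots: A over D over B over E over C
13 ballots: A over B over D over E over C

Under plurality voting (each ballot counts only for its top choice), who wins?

First-place vote totals:
  A: 30
  B: 6
  C: 0
  D: 1
  E: 0
A has the most first-place votes.

A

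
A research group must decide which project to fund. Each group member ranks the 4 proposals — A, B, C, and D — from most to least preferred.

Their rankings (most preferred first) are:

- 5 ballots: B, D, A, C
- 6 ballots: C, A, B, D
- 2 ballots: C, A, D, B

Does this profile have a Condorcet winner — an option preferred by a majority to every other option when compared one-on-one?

Yes

Head-to-head results (13 voters total):
A vs B: A wins 8–5.
A vs C: C wins 8–5.
A vs D: A wins 8–5.
B vs C: C wins 8–5.
B vs D: B wins 11–2.
C vs D: C wins 8–5.
C beats each rival — A (8–5), B (8–5), D (8–5) — so C is the Condorcet winner.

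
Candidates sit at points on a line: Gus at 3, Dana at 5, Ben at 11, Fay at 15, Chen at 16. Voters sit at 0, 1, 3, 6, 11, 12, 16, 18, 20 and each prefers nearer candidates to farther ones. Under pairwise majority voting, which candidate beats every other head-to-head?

Ben

With single-peaked preferences on a line, the Condorcet winner is the candidate closest to the median voter.
The median voter (position 11) is closest to Ben at 11.
Check: Ben vs Dana — voters closer to Ben: 5 of 9.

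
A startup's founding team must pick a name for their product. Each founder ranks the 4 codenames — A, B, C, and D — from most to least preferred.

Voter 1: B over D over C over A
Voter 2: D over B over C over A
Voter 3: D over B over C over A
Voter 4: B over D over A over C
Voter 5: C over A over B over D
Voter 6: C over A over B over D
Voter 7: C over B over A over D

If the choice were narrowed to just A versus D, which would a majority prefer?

D

Ballots ranking A above D: 3.
Ballots ranking D above A: 4.
D wins the head-to-head, 4–3.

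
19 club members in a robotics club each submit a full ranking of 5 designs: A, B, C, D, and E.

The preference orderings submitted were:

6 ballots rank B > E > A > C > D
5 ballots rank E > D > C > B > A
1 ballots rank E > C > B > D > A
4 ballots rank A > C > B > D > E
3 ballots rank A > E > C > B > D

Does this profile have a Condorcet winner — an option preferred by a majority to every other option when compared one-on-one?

Head-to-head results (19 voters total):
A vs B: B wins 12–7.
A vs C: A wins 13–6.
A vs D: A wins 13–6.
A vs E: E wins 12–7.
B vs C: C wins 13–6.
B vs D: B wins 14–5.
B vs E: B wins 10–9.
C vs D: C wins 14–5.
C vs E: E wins 15–4.
D vs E: E wins 15–4.
No candidate beats all others: A beats C beats B beats A, a majority cycle.

No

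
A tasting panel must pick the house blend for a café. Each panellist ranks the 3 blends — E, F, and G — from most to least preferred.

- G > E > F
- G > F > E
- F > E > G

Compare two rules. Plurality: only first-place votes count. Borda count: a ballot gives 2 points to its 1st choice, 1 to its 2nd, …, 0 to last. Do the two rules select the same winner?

Yes

Plurality first-place counts: E 0, F 1, G 2 → G.
Borda totals: E 2, F 3, G 4 → G.
The two rules agree on G.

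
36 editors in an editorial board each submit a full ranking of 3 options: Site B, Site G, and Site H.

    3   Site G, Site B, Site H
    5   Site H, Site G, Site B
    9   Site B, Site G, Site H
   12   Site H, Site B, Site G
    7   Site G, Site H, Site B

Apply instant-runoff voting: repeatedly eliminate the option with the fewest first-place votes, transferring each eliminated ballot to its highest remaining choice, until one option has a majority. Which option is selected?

Site G

Round 1: Site H 17, Site G 10, Site B 9. Site B has the fewest and is eliminated.
Round 2: Site G 19, Site H 17. Site G has a majority.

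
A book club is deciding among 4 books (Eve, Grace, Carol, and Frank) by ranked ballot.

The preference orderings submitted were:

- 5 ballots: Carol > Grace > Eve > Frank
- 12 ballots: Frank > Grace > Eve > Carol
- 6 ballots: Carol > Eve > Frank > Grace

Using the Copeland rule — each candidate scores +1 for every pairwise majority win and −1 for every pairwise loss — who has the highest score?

Pairwise results:
  Eve vs Grace: Grace wins 17–6.
  Eve vs Carol: Eve wins 12–11.
  Eve vs Frank: Frank wins 12–11.
  Grace vs Carol: Grace wins 12–11.
  Grace vs Frank: Frank wins 18–5.
  Carol vs Frank: Frank wins 12–11.
Copeland scores (wins − losses):
  Eve: 1 − 2 = -1
  Grace: 2 − 1 = 1
  Carol: 0 − 3 = -3
  Frank: 3 − 0 = 3
Frank has the best Copeland score.

Frank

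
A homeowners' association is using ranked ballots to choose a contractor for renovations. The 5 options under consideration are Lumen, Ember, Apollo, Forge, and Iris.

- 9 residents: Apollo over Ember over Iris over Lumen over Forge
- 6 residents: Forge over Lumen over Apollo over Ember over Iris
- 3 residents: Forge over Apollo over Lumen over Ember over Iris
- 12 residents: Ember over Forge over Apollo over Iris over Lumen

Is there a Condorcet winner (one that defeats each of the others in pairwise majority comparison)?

No

Head-to-head results (30 voters total):
Lumen vs Ember: Ember wins 21–9.
Lumen vs Apollo: Apollo wins 24–6.
Lumen vs Forge: Forge wins 21–9.
Lumen vs Iris: Iris wins 21–9.
Ember vs Apollo: Apollo wins 18–12.
Ember vs Forge: Ember wins 21–9.
Ember vs Iris: Ember wins 30–0.
Apollo vs Forge: Forge wins 21–9.
Apollo vs Iris: Apollo wins 30–0.
Forge vs Iris: Forge wins 21–9.
No candidate beats all others: Ember beats Forge beats Apollo beats Ember, a majority cycle.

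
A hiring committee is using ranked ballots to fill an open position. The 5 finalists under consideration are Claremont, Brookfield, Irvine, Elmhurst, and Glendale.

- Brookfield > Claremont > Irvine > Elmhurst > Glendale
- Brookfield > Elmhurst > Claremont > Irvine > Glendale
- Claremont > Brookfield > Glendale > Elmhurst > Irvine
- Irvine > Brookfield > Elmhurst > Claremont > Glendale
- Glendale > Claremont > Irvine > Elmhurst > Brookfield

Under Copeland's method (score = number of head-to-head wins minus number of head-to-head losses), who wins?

Pairwise results:
  Claremont vs Brookfield: Brookfield wins 3–2.
  Claremont vs Irvine: Claremont wins 4–1.
  Claremont vs Elmhurst: Claremont wins 3–2.
  Claremont vs Glendale: Claremont wins 4–1.
  Brookfield vs Irvine: Brookfield wins 3–2.
  Brookfield vs Elmhurst: Brookfield wins 4–1.
  Brookfield vs Glendale: Brookfield wins 4–1.
  Irvine vs Elmhurst: Irvine wins 3–2.
  Irvine vs Glendale: Irvine wins 3–2.
  Elmhurst vs Glendale: Elmhurst wins 3–2.
Copeland scores (wins − losses):
  Claremont: 3 − 1 = 2
  Brookfield: 4 − 0 = 4
  Irvine: 2 − 2 = 0
  Elmhurst: 1 − 3 = -2
  Glendale: 0 − 4 = -4
Brookfield has the best Copeland score.

Brookfield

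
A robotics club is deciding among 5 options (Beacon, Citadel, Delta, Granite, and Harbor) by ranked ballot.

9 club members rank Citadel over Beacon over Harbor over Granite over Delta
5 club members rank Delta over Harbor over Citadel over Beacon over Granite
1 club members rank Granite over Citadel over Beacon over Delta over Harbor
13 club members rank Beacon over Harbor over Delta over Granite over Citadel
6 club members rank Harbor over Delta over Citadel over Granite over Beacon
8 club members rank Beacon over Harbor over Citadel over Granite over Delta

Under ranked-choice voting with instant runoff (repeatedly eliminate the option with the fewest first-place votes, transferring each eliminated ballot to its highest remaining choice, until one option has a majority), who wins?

Beacon

Round 1: Beacon 21, Citadel 9, Harbor 6, Delta 5, Granite 1. Granite has the fewest and is eliminated.
Round 2: Beacon 21, Citadel 10, Harbor 6, Delta 5. Delta has the fewest and is eliminated.
Round 3: Beacon 21, Harbor 11, Citadel 10. Citadel has the fewest and is eliminated.
Round 4: Beacon 31, Harbor 11. Beacon has a majority.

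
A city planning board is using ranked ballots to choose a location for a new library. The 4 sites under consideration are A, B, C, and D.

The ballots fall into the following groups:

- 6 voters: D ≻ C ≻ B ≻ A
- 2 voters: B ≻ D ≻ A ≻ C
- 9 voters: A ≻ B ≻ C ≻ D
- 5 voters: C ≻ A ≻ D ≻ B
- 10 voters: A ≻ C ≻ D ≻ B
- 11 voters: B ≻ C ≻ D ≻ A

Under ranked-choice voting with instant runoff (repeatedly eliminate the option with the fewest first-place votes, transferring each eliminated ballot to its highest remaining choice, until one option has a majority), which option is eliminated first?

Round 1: A 19, B 13, D 6, C 5. C has the fewest and is eliminated.
Round 2: A 24, B 13, D 6. A has a majority.

C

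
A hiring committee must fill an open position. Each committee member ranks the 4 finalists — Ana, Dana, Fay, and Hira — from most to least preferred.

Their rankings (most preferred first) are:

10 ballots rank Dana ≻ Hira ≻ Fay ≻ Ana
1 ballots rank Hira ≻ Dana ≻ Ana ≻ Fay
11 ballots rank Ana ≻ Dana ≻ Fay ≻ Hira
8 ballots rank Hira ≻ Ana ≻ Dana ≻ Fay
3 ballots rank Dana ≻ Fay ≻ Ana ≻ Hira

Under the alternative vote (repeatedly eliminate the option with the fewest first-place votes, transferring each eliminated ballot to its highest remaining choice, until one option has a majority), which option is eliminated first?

Round 1: Dana 13, Ana 11, Hira 9, Fay 0. Fay has the fewest and is eliminated.
Round 2: Dana 13, Ana 11, Hira 9. Hira has the fewest and is eliminated.
Round 3: Ana 19, Dana 14. Ana has a majority.

Fay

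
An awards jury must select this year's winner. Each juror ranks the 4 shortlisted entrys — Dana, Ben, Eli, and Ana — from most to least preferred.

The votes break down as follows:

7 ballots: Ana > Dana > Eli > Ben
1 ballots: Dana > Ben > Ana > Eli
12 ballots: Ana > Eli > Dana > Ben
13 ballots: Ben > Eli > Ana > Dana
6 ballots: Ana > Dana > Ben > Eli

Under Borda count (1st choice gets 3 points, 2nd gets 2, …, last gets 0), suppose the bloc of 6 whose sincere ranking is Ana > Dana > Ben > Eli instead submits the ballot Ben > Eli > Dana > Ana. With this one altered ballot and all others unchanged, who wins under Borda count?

Borda totals with the altered ballot: Dana 35, Ben 59, Eli 69, Ana 71.
The winner is unchanged: still Ana.

Ana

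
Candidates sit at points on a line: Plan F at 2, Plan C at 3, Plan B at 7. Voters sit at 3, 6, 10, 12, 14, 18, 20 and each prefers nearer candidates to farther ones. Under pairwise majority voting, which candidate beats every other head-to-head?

With single-peaked preferences on a line, the Condorcet winner is the candidate closest to the median voter.
The median voter (position 12) is closest to Plan B at 7.
Check: Plan B vs Plan C — voters closer to Plan B: 6 of 7.

Plan B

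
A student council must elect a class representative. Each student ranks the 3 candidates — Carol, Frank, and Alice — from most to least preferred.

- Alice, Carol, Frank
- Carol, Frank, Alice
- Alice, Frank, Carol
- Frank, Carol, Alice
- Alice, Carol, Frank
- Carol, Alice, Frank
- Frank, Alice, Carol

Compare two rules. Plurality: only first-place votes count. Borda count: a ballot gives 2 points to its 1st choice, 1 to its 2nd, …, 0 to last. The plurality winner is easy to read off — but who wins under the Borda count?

Alice

Plurality first-place counts: Carol 2, Frank 2, Alice 3 → Alice.
Borda totals: Carol 7, Frank 6, Alice 8 → Alice.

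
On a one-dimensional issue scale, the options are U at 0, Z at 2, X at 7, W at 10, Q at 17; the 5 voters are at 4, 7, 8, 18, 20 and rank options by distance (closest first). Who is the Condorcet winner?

With single-peaked preferences on a line, the Condorcet winner is the candidate closest to the median voter.
The median voter (position 8) is closest to X at 7.
Check: X vs U — voters closer to X: 5 of 5.

X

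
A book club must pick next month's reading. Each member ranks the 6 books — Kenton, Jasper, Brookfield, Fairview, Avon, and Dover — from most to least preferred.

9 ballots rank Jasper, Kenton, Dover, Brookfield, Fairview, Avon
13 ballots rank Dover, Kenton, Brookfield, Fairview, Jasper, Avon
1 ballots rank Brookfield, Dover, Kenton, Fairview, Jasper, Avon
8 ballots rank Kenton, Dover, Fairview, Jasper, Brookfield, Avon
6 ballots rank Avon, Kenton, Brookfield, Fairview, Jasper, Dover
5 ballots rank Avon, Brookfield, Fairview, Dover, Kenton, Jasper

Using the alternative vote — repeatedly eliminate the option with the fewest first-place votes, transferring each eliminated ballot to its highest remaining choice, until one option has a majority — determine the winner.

Round 1: Dover 13, Avon 11, Jasper 9, Kenton 8, Brookfield 1, Fairview 0. Fairview has the fewest and is eliminated.
Round 2: Dover 13, Avon 11, Jasper 9, Kenton 8, Brookfield 1. Brookfield has the fewest and is eliminated.
Round 3: Dover 14, Avon 11, Jasper 9, Kenton 8. Kenton has the fewest and is eliminated.
Round 4: Dover 22, Avon 11, Jasper 9. Dover has a majority.

Dover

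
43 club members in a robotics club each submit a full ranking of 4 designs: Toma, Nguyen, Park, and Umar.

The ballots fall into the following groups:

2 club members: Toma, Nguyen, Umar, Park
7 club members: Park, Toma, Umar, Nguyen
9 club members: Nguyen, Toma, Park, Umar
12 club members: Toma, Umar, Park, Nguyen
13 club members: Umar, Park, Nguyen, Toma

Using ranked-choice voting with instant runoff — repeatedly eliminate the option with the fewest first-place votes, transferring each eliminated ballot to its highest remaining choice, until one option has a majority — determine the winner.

Toma

Round 1: Toma 14, Umar 13, Nguyen 9, Park 7. Park has the fewest and is eliminated.
Round 2: Toma 21, Umar 13, Nguyen 9. Nguyen has the fewest and is eliminated.
Round 3: Toma 30, Umar 13. Toma has a majority.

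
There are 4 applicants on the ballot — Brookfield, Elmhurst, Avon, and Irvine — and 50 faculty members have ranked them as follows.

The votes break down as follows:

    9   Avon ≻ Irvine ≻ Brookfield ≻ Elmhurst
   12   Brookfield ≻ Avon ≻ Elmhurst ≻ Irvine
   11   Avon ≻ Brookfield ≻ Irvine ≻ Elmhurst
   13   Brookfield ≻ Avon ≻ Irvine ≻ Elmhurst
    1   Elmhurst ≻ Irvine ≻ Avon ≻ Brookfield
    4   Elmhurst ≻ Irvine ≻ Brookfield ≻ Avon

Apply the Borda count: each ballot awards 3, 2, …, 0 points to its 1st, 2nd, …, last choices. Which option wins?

Borda scores:
  Brookfield: 9·1 + 12·3 + 11·2 + 13·3 + 0 + 4·1 = 110
  Elmhurst: 9·0 + 12·1 + 11·0 + 13·0 + 3 + 4·3 = 27
  Avon: 9·3 + 12·2 + 11·3 + 13·2 + 1 + 4·0 = 111
  Irvine: 9·2 + 12·0 + 11·1 + 13·1 + 2 + 4·2 = 52
Avon has the highest total.

Avon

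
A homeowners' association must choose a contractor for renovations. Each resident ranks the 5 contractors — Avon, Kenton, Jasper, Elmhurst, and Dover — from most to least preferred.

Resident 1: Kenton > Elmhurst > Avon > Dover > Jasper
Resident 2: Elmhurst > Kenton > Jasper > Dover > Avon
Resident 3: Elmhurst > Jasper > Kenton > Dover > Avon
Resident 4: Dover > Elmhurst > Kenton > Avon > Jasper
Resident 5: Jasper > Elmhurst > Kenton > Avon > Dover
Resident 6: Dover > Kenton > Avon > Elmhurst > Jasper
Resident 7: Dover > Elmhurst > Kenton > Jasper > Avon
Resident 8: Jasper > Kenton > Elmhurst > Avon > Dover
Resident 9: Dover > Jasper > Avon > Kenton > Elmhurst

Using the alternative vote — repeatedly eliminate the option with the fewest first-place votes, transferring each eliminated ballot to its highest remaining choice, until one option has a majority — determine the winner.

Round 1: Dover 4, Jasper 2, Elmhurst 2, Kenton 1, Avon 0. Avon has the fewest and is eliminated.
Round 2: Dover 4, Jasper 2, Elmhurst 2, Kenton 1. Kenton has the fewest and is eliminated.
Round 3: Dover 4, Elmhurst 3, Jasper 2. Jasper has the fewest and is eliminated.
Round 4: Elmhurst 5, Dover 4. Elmhurst has a majority.

Elmhurst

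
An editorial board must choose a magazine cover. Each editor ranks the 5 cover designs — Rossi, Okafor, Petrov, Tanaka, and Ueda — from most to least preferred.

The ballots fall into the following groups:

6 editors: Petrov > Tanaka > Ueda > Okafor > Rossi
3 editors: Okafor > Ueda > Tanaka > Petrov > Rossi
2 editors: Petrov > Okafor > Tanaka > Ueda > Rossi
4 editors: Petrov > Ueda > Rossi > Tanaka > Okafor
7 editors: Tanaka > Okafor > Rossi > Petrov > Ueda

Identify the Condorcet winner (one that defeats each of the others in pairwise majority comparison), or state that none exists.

Head-to-head results (22 voters total):
Rossi vs Okafor: Okafor wins 18–4.
Rossi vs Petrov: Petrov wins 15–7.
Rossi vs Tanaka: Tanaka wins 18–4.
Rossi vs Ueda: Ueda wins 15–7.
Okafor vs Petrov: Petrov wins 12–10.
Okafor vs Tanaka: Tanaka wins 17–5.
Okafor vs Ueda: Okafor wins 12–10.
Petrov vs Tanaka: Petrov wins 12–10.
Petrov vs Ueda: Petrov wins 19–3.
Tanaka vs Ueda: Tanaka wins 15–7.
Petrov beats each rival — Rossi (15–7), Okafor (12–10), Tanaka (12–10), Ueda (19–3) — so Petrov is the Condorcet winner.

Petrov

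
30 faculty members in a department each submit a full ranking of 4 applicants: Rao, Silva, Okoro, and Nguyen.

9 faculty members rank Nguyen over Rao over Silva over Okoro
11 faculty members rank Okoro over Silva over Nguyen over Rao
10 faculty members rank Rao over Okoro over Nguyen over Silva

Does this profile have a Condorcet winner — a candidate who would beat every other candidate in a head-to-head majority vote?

No

Head-to-head results (30 voters total):
Rao vs Silva: Rao wins 19–11.
Rao vs Okoro: Rao wins 19–11.
Rao vs Nguyen: Nguyen wins 20–10.
Silva vs Okoro: Okoro wins 21–9.
Silva vs Nguyen: Nguyen wins 19–11.
Okoro vs Nguyen: Okoro wins 21–9.
No candidate beats all others: Rao beats Okoro beats Nguyen beats Rao, a majority cycle.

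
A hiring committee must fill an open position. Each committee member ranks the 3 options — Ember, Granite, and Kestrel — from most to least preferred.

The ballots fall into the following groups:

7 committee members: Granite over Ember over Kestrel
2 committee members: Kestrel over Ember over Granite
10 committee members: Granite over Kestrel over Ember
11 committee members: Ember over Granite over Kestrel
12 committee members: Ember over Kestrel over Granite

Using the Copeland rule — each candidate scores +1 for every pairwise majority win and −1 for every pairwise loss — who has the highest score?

Ember

Pairwise results:
  Ember vs Granite: Ember wins 25–17.
  Ember vs Kestrel: Ember wins 30–12.
  Granite vs Kestrel: Granite wins 28–14.
Copeland scores (wins − losses):
  Ember: 2 − 0 = 2
  Granite: 1 − 1 = 0
  Kestrel: 0 − 2 = -2
Ember has the best Copeland score.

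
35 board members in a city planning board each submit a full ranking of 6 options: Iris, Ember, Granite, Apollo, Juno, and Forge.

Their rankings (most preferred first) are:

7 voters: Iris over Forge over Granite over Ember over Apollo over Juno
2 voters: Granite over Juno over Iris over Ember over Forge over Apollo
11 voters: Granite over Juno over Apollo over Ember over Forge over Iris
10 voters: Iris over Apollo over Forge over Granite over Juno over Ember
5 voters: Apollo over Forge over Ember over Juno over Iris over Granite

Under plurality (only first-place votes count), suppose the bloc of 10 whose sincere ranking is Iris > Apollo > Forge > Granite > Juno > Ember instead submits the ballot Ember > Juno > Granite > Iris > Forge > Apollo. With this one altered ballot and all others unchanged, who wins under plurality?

First-place totals with the altered ballot: Iris 7, Ember 10, Granite 13, Apollo 5, Juno 0, Forge 0.
The switch changes the winner from Iris to Granite.

Granite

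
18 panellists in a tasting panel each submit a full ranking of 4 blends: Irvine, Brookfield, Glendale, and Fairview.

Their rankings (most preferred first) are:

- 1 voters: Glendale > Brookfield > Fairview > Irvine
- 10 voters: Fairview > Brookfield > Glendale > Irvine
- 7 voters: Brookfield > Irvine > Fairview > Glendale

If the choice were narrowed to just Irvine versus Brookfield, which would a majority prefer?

Ballots ranking Irvine above Brookfield: 0.
Ballots ranking Brookfield above Irvine: 1+10+7 = 18.
Brookfield wins the head-to-head, 18–0.

Brookfield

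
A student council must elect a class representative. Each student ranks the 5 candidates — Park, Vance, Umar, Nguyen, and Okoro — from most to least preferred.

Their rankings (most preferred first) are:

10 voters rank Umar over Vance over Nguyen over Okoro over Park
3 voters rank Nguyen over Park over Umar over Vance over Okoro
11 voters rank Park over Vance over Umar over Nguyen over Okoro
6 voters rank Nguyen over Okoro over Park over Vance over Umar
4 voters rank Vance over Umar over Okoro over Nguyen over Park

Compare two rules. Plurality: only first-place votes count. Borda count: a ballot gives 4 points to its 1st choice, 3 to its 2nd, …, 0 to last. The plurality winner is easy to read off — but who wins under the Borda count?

Vance

Plurality first-place counts: Park 11, Vance 4, Umar 10, Nguyen 9, Okoro 0 → Park.
Borda totals: Park 65, Vance 88, Umar 80, Nguyen 71, Okoro 36 → Vance.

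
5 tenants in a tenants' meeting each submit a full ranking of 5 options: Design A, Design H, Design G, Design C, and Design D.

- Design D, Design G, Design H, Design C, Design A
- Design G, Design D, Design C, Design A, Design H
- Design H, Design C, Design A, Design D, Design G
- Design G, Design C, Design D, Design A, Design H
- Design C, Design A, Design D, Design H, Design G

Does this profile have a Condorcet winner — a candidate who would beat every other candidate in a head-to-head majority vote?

No

Head-to-head results (5 voters total):
Design A vs Design H: Design A wins 3–2.
Design A vs Design G: Design G wins 3–2.
Design A vs Design C: Design C wins 5–0.
Design A vs Design D: Design D wins 3–2.
Design H vs Design G: Design G wins 3–2.
Design H vs Design C: Design C wins 3–2.
Design H vs Design D: Design D wins 4–1.
Design G vs Design C: Design G wins 3–2.
Design G vs Design D: Design D wins 3–2.
Design C vs Design D: Design C wins 3–2.
No candidate beats all others: Design G beats Design C beats Design D beats Design G, a majority cycle.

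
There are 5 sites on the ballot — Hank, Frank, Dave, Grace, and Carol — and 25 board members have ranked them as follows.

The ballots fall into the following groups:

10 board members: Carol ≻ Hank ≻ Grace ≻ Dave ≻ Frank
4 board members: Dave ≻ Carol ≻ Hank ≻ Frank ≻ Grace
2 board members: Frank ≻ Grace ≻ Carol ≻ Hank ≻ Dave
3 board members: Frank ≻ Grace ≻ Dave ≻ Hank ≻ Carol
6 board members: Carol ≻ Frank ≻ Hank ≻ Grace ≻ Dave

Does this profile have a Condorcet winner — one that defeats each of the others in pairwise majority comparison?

Head-to-head results (25 voters total):
Hank vs Frank: Hank wins 14–11.
Hank vs Dave: Hank wins 18–7.
Hank vs Grace: Hank wins 20–5.
Hank vs Carol: Carol wins 22–3.
Frank vs Dave: Dave wins 14–11.
Frank vs Grace: Frank wins 15–10.
Frank vs Carol: Carol wins 20–5.
Dave vs Grace: Grace wins 21–4.
Dave vs Carol: Carol wins 18–7.
Grace vs Carol: Carol wins 20–5.
Carol beats each rival — Hank (22–3), Frank (20–5), Dave (18–7), Grace (20–5) — so Carol is the Condorcet winner.

Yes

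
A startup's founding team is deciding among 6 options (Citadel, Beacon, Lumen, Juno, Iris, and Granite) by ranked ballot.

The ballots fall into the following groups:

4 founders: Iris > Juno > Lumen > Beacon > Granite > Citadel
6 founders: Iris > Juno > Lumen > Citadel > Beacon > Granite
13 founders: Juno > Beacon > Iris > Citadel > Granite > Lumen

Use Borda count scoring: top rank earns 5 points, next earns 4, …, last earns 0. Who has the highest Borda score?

Juno

Borda scores:
  Citadel: 4·0 + 6·2 + 13·2 = 38
  Beacon: 4·2 + 6·1 + 13·4 = 66
  Lumen: 4·3 + 6·3 + 13·0 = 30
  Juno: 4·4 + 6·4 + 13·5 = 105
  Iris: 4·5 + 6·5 + 13·3 = 89
  Granite: 4·1 + 6·0 + 13·1 = 17
Juno has the highest total.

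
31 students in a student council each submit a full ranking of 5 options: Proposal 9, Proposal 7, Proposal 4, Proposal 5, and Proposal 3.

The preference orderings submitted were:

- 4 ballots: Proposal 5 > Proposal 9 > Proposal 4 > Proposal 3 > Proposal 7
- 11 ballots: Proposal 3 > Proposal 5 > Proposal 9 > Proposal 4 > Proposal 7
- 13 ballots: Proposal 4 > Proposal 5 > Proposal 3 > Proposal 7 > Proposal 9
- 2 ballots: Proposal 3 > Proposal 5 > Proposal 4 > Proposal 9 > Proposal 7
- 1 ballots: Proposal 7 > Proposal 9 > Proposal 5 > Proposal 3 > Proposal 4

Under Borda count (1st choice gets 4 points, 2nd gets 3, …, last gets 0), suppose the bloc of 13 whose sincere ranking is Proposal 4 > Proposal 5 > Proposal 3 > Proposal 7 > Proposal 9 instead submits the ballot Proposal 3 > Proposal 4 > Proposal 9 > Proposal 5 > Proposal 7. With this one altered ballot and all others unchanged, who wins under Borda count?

Proposal 3

Borda totals with the altered ballot: Proposal 9 65, Proposal 7 4, Proposal 4 62, Proposal 5 70, Proposal 3 109.
The switch changes the winner from Proposal 5 to Proposal 3.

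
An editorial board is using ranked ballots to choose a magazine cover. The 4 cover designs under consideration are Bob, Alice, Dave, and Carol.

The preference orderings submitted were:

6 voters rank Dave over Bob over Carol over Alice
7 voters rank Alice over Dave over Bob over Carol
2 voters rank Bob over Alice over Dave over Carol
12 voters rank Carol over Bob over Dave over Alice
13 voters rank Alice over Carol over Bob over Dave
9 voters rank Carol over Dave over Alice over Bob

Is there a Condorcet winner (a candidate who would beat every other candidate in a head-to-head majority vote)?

Head-to-head results (49 voters total):
Bob vs Alice: Alice wins 29–20.
Bob vs Dave: Bob wins 27–22.
Bob vs Carol: Carol wins 34–15.
Alice vs Dave: Dave wins 27–22.
Alice vs Carol: Carol wins 27–22.
Dave vs Carol: Carol wins 34–15.
Carol beats each rival — Bob (34–15), Alice (27–22), Dave (34–15) — so Carol is the Condorcet winner.

Yes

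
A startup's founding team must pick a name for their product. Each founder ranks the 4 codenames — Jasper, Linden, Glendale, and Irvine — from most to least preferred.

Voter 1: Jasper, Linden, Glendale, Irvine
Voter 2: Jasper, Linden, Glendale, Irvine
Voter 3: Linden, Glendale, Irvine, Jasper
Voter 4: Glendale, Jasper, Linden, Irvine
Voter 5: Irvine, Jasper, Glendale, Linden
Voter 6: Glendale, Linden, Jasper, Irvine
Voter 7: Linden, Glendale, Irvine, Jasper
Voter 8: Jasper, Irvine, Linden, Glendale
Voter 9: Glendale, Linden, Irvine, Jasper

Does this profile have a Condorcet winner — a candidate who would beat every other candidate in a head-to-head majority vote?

Head-to-head results (9 voters total):
Jasper vs Linden: Jasper wins 5–4.
Jasper vs Glendale: Glendale wins 5–4.
Jasper vs Irvine: Jasper wins 5–4.
Linden vs Glendale: Linden wins 5–4.
Linden vs Irvine: Linden wins 7–2.
Glendale vs Irvine: Glendale wins 7–2.
No candidate beats all others: Jasper beats Linden beats Glendale beats Jasper, a majority cycle.

No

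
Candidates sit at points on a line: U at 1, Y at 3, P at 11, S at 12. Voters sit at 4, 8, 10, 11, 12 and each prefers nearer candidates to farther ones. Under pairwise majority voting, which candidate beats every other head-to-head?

With single-peaked preferences on a line, the Condorcet winner is the candidate closest to the median voter.
The median voter (position 10) is closest to P at 11.
Check: P vs Y — voters closer to P: 4 of 5.

P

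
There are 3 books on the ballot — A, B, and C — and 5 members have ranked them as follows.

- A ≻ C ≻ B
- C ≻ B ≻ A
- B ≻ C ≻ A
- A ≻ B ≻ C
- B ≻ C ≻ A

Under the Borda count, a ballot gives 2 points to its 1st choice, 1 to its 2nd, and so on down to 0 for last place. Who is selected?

B

Borda scores:
  A: 2 + 0 + 0 + 2 + 0 = 4
  B: 0 + 1 + 2 + 1 + 2 = 6
  C: 1 + 2 + 1 + 0 + 1 = 5
B has the highest total.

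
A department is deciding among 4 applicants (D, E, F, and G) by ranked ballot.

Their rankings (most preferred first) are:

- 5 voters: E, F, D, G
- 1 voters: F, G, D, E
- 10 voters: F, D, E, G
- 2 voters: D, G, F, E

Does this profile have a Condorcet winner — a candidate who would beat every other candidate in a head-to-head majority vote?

Head-to-head results (18 voters total):
D vs E: D wins 13–5.
D vs F: F wins 16–2.
D vs G: D wins 17–1.
E vs F: F wins 13–5.
E vs G: E wins 15–3.
F vs G: F wins 16–2.
F beats each rival — D (16–2), E (13–5), G (16–2) — so F is the Condorcet winner.

Yes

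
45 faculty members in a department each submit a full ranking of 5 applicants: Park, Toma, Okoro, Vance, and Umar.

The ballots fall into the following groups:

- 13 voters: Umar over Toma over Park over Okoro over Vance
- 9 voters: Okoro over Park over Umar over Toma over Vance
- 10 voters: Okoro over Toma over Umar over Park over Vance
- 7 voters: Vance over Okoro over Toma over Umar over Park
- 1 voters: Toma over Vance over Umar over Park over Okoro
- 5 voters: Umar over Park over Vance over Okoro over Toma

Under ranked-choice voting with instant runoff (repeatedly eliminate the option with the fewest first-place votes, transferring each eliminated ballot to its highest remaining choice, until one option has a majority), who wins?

Okoro

Round 1: Okoro 19, Umar 18, Vance 7, Toma 1, Park 0. Park has the fewest and is eliminated.
Round 2: Okoro 19, Umar 18, Vance 7, Toma 1. Toma has the fewest and is eliminated.
Round 3: Okoro 19, Umar 18, Vance 8. Vance has the fewest and is eliminated.
Round 4: Okoro 26, Umar 19. Okoro has a majority.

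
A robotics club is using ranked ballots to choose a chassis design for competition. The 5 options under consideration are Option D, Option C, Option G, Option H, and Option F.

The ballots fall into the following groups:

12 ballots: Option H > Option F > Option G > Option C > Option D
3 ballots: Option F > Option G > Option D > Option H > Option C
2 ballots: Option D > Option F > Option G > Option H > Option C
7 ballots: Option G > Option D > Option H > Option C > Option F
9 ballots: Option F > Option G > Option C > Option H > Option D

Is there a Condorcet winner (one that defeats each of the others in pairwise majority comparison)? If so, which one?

Head-to-head results (33 voters total):
Option D vs Option C: Option C wins 21–12.
Option D vs Option G: Option G wins 31–2.
Option D vs Option H: Option H wins 21–12.
Option D vs Option F: Option F wins 24–9.
Option C vs Option G: Option G wins 33–0.
Option C vs Option H: Option H wins 24–9.
Option C vs Option F: Option F wins 26–7.
Option G vs Option H: Option G wins 21–12.
Option G vs Option F: Option F wins 26–7.
Option H vs Option F: Option H wins 19–14.
No candidate beats all others: Option G beats Option H beats Option F beats Option G, a majority cycle.

There is no Condorcet winner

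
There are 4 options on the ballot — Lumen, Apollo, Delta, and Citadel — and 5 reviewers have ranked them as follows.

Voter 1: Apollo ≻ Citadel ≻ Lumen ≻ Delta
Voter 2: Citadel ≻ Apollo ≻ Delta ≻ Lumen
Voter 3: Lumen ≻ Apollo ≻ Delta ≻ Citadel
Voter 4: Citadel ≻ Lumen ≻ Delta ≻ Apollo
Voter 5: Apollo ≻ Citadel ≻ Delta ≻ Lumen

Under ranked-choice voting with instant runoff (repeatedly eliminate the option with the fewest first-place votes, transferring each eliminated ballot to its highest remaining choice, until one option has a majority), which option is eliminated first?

Delta

Round 1: Apollo 2, Citadel 2, Lumen 1, Delta 0. Delta has the fewest and is eliminated.
Round 2: Apollo 2, Citadel 2, Lumen 1. Lumen has the fewest and is eliminated.
Round 3: Apollo 3, Citadel 2. Apollo has a majority.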